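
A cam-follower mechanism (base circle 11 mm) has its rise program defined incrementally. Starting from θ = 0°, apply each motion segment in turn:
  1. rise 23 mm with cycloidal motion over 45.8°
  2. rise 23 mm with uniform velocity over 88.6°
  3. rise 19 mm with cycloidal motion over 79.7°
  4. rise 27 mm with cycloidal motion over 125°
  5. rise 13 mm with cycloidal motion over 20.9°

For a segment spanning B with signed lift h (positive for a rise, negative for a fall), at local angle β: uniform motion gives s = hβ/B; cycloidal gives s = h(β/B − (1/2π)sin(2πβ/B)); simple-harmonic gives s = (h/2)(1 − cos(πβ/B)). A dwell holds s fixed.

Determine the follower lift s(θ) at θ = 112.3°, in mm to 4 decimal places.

seg 1 [0°–45.8°] cycloidal, h=23: full span → s += 23 → s = 23.0000
seg 2 [45.8°–134.4°] uniform, h=23: θ=112.3° here. β=66.5, B=88.6. 23·66.5/88.6 = 17.2630 → s = 40.2630

40.2630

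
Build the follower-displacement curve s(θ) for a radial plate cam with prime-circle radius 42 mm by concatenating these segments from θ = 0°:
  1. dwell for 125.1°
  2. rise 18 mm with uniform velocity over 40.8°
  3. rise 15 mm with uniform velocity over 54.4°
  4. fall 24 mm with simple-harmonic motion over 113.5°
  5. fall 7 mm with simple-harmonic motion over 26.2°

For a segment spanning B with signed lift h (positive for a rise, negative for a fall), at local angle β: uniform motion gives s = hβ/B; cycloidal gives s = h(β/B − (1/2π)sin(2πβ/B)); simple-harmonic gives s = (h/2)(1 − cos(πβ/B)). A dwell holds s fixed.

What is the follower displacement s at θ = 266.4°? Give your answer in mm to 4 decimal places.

seg 1 [0°–125.1°] dwell: s stays 0.0000
seg 2 [125.1°–165.9°] uniform, h=18: full span → s += 18 → s = 18.0000
seg 3 [165.9°–220.3°] uniform, h=15: full span → s += 15 → s = 33.0000
seg 4 [220.3°–333.8°] simple-harmonic, h=-24: θ=266.4° here. β=46.1, B=113.5. -24/2·(1 − cos(π·0.4062)) = -8.5136 → s = 24.4864

24.4864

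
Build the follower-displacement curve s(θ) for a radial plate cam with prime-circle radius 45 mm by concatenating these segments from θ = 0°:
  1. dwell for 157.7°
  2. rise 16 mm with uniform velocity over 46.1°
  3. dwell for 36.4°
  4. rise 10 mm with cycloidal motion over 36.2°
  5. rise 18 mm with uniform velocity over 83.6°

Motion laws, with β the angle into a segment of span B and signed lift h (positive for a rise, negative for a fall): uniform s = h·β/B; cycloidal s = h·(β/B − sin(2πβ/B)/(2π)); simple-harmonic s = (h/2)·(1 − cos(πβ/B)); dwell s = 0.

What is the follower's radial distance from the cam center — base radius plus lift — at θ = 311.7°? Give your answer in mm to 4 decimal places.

seg 1 [0°–157.7°] dwell: s stays 0.0000
seg 2 [157.7°–203.8°] uniform, h=16: full span → s += 16 → s = 16.0000
seg 3 [203.8°–240.2°] dwell: s stays 16.0000
seg 4 [240.2°–276.4°] cycloidal, h=10: full span → s += 10 → s = 26.0000
seg 5 [276.4°–360°] uniform, h=18: θ=311.7° here. β=35.3, B=83.6. 18·35.3/83.6 = 7.6005 → s = 33.6005
radial distance = base radius + s = 45 + 33.6005 = 78.6005

78.6005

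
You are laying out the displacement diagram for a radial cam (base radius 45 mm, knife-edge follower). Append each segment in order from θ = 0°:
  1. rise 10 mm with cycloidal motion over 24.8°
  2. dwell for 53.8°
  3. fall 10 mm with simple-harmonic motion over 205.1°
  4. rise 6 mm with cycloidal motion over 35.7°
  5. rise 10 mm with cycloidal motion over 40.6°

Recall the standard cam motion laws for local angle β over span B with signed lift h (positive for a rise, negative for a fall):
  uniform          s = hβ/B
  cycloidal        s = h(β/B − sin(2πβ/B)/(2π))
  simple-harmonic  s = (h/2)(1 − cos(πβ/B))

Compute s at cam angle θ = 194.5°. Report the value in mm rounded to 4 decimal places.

seg 1 [0°–24.8°] cycloidal, h=10: full span → s += 10 → s = 10.0000
seg 2 [24.8°–78.6°] dwell: s stays 10.0000
seg 3 [78.6°–283.7°] simple-harmonic, h=-10: θ=194.5° here. β=115.9, B=205.1. -10/2·(1 − cos(π·0.5651)) = -6.0153 → s = 3.9847

3.9847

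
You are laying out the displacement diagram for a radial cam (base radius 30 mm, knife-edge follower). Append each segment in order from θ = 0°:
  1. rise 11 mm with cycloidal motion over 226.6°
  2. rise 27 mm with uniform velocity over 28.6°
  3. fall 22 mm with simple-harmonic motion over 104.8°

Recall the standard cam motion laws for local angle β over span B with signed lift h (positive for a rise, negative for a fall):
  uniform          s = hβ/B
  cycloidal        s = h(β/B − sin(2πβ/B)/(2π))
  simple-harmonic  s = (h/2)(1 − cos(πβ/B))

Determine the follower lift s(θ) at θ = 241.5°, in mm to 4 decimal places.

seg 1 [0°–226.6°] cycloidal, h=11: full span → s += 11 → s = 11.0000
seg 2 [226.6°–255.2°] uniform, h=27: θ=241.5° here. β=14.9, B=28.6. 27·14.9/28.6 = 14.0664 → s = 25.0664

25.0664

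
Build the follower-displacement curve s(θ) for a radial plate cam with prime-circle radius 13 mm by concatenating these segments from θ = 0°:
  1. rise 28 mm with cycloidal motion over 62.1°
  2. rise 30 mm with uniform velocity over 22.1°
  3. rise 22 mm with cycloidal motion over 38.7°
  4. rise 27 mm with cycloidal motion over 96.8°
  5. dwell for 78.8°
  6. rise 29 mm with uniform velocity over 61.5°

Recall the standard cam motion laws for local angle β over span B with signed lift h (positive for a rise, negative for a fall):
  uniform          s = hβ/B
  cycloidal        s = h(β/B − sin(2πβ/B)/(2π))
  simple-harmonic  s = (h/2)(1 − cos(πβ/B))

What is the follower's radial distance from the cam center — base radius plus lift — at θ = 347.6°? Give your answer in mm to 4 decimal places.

seg 1 [0°–62.1°] cycloidal, h=28: full span → s += 28 → s = 28.0000
seg 2 [62.1°–84.2°] uniform, h=30: full span → s += 30 → s = 58.0000
seg 3 [84.2°–122.9°] cycloidal, h=22: full span → s += 22 → s = 80.0000
seg 4 [122.9°–219.7°] cycloidal, h=27: full span → s += 27 → s = 107.0000
seg 5 [219.7°–298.5°] dwell: s stays 107.0000
seg 6 [298.5°–360°] uniform, h=29: θ=347.6° here. β=49.1, B=61.5. 29·49.1/61.5 = 23.1528 → s = 130.1528
radial distance = base radius + s = 13 + 130.1528 = 143.1528

143.1528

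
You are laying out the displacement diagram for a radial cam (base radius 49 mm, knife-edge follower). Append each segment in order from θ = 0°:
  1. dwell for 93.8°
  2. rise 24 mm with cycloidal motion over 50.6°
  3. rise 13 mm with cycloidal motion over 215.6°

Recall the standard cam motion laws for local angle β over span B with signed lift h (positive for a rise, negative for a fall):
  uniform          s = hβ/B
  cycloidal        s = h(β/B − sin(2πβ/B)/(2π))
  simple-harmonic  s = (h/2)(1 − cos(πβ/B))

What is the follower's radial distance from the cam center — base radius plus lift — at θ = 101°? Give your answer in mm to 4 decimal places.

seg 1 [0°–93.8°] dwell: s stays 0.0000
seg 2 [93.8°–144.4°] cycloidal, h=24: θ=101° here. β=7.2, B=50.6. 24·(0.1423 − sin(2π·0.1423)/(2π)) = 0.4371 → s = 0.4371
radial distance = base radius + s = 49 + 0.4371 = 49.4371

49.4371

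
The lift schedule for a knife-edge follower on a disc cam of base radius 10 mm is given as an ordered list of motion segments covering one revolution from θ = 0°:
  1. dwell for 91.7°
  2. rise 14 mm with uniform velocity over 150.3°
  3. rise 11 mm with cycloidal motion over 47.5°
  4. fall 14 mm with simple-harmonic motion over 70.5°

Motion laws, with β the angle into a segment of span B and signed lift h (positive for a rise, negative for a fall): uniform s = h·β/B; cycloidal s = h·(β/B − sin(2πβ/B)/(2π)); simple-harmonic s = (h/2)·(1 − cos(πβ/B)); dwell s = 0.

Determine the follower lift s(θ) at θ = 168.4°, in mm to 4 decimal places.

seg 1 [0°–91.7°] dwell: s stays 0.0000
seg 2 [91.7°–242°] uniform, h=14: θ=168.4° here. β=76.7, B=150.3. 14·76.7/150.3 = 7.1444 → s = 7.1444

7.1444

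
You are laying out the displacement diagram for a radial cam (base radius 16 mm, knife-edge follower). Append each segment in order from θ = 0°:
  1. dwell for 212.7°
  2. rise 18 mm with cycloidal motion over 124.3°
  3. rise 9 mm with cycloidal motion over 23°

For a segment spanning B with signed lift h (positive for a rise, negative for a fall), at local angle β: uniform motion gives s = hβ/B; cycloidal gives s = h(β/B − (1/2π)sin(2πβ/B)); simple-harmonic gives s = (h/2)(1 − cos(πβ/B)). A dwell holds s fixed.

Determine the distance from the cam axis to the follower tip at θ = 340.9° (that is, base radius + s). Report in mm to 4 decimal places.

seg 1 [0°–212.7°] dwell: s stays 0.0000
seg 2 [212.7°–337°] cycloidal, h=18: full span → s += 18 → s = 18.0000
seg 3 [337°–360°] cycloidal, h=9: θ=340.9° here. β=3.9, B=23. 9·(0.1696 − sin(2π·0.1696)/(2π)) = 0.2728 → s = 18.2728
radial distance = base radius + s = 16 + 18.2728 = 34.2728

34.2728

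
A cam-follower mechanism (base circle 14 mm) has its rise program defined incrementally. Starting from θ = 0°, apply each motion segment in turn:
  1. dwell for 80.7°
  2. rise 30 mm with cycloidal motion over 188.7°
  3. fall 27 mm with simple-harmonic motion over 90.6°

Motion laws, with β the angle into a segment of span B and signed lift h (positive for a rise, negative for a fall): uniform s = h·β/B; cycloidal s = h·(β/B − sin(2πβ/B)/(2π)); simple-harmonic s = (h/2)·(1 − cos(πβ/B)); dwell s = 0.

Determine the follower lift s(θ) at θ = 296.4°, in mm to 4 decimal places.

seg 1 [0°–80.7°] dwell: s stays 0.0000
seg 2 [80.7°–269.4°] cycloidal, h=30: full span → s += 30 → s = 30.0000
seg 3 [269.4°–360°] simple-harmonic, h=-27: θ=296.4° here. β=27, B=90.6. -27/2·(1 − cos(π·0.2980)) = -5.4969 → s = 24.5031

24.5031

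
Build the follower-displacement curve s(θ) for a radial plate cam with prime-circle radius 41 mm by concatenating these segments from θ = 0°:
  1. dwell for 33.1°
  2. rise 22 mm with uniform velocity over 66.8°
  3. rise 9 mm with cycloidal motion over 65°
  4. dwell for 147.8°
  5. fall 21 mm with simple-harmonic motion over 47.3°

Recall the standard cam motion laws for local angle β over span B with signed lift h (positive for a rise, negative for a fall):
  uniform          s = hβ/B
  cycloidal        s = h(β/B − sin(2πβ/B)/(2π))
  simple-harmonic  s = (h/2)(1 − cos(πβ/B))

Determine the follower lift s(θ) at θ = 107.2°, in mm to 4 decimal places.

seg 1 [0°–33.1°] dwell: s stays 0.0000
seg 2 [33.1°–99.9°] uniform, h=22: full span → s += 22 → s = 22.0000
seg 3 [99.9°–164.9°] cycloidal, h=9: θ=107.2° here. β=7.3, B=65. 9·(0.1123 − sin(2π·0.1123)/(2π)) = 0.0818 → s = 22.0818

22.0818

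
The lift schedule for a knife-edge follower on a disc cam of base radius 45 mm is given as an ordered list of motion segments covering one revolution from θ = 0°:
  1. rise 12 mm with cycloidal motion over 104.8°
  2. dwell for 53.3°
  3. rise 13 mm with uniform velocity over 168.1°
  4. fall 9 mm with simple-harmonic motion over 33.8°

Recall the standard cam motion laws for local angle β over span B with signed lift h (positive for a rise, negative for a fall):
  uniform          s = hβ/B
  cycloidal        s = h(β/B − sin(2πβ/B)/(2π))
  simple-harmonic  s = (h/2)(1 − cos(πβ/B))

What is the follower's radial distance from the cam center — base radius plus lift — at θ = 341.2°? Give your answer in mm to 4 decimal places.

seg 1 [0°–104.8°] cycloidal, h=12: full span → s += 12 → s = 12.0000
seg 2 [104.8°–158.1°] dwell: s stays 12.0000
seg 3 [158.1°–326.2°] uniform, h=13: full span → s += 13 → s = 25.0000
seg 4 [326.2°–360°] simple-harmonic, h=-9: θ=341.2° here. β=15, B=33.8. -9/2·(1 − cos(π·0.4438)) = -3.7094 → s = 21.2906
radial distance = base radius + s = 45 + 21.2906 = 66.2906

66.2906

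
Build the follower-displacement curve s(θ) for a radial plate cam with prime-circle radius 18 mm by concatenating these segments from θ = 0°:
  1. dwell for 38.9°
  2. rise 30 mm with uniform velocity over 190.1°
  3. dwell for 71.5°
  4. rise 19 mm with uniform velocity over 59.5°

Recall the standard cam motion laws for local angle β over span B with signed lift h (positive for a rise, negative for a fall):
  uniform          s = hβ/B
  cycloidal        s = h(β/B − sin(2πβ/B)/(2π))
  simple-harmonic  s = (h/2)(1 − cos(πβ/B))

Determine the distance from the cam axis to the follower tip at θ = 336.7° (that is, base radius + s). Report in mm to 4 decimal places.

seg 1 [0°–38.9°] dwell: s stays 0.0000
seg 2 [38.9°–229°] uniform, h=30: full span → s += 30 → s = 30.0000
seg 3 [229°–300.5°] dwell: s stays 30.0000
seg 4 [300.5°–360°] uniform, h=19: θ=336.7° here. β=36.2, B=59.5. 19·36.2/59.5 = 11.5597 → s = 41.5597
radial distance = base radius + s = 18 + 41.5597 = 59.5597

59.5597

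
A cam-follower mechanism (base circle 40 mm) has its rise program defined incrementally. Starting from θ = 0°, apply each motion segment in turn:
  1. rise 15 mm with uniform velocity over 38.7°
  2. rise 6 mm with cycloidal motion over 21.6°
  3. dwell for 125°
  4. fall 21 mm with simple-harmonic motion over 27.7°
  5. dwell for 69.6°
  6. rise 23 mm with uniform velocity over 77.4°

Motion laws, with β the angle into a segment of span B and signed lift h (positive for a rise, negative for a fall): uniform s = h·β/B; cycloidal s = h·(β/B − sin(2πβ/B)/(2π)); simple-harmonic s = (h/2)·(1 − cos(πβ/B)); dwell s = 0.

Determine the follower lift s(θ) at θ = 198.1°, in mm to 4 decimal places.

seg 1 [0°–38.7°] uniform, h=15: full span → s += 15 → s = 15.0000
seg 2 [38.7°–60.3°] cycloidal, h=6: full span → s += 6 → s = 21.0000
seg 3 [60.3°–185.3°] dwell: s stays 21.0000
seg 4 [185.3°–213°] simple-harmonic, h=-21: θ=198.1° here. β=12.8, B=27.7. -21/2·(1 − cos(π·0.4621)) = -9.2526 → s = 11.7474

11.7474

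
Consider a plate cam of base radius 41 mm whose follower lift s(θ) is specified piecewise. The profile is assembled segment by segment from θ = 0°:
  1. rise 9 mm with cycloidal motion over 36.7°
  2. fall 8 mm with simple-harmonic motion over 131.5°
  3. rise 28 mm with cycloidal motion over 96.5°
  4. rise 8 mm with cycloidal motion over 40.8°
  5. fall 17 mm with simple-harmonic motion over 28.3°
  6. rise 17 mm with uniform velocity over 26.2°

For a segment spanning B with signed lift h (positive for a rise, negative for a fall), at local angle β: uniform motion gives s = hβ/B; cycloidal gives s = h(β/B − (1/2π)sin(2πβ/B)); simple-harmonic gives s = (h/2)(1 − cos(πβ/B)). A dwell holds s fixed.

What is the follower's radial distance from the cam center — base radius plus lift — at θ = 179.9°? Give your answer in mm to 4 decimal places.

seg 1 [0°–36.7°] cycloidal, h=9: full span → s += 9 → s = 9.0000
seg 2 [36.7°–168.2°] simple-harmonic, h=-8: full span → s += -8 → s = 1.0000
seg 3 [168.2°–264.7°] cycloidal, h=28: θ=179.9° here. β=11.7, B=96.5. 28·(0.1212 − sin(2π·0.1212)/(2π)) = 0.3190 → s = 1.3190
radial distance = base radius + s = 41 + 1.3190 = 42.3190

42.3190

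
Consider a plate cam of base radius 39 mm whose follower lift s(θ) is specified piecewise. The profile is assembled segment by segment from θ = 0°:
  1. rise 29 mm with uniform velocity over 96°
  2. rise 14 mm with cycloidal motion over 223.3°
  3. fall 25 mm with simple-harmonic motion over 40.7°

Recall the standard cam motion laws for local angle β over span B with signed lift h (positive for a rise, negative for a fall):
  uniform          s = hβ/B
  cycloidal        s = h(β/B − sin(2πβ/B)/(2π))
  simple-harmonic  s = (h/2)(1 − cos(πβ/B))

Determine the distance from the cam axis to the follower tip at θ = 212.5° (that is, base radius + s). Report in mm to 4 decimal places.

seg 1 [0°–96°] uniform, h=29: full span → s += 29 → s = 29.0000
seg 2 [96°–319.3°] cycloidal, h=14: θ=212.5° here. β=116.5, B=223.3. 14·(0.5217 − sin(2π·0.5217)/(2π)) = 7.6072 → s = 36.6072
radial distance = base radius + s = 39 + 36.6072 = 75.6072

75.6072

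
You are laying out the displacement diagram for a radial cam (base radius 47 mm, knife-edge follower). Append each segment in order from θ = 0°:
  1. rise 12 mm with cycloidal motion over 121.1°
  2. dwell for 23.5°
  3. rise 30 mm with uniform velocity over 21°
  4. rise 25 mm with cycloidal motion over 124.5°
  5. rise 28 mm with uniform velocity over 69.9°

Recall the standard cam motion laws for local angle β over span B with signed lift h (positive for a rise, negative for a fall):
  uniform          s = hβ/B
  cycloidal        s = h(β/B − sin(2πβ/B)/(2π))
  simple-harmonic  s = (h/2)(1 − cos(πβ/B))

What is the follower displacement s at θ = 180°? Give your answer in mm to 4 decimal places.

seg 1 [0°–121.1°] cycloidal, h=12: full span → s += 12 → s = 12.0000
seg 2 [121.1°–144.6°] dwell: s stays 12.0000
seg 3 [144.6°–165.6°] uniform, h=30: full span → s += 30 → s = 42.0000
seg 4 [165.6°–290.1°] cycloidal, h=25: θ=180° here. β=14.4, B=124.5. 25·(0.1157 − sin(2π·0.1157)/(2π)) = 0.2479 → s = 42.2479

42.2479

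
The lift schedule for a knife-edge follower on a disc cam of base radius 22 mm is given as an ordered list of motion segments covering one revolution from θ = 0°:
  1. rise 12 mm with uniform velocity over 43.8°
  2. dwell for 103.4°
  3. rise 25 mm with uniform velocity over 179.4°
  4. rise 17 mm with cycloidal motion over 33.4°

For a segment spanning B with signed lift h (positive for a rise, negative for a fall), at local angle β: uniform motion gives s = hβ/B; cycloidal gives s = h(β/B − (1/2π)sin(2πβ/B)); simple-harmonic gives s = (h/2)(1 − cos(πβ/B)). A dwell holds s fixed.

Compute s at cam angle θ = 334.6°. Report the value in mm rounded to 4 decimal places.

seg 1 [0°–43.8°] uniform, h=12: full span → s += 12 → s = 12.0000
seg 2 [43.8°–147.2°] dwell: s stays 12.0000
seg 3 [147.2°–326.6°] uniform, h=25: full span → s += 25 → s = 37.0000
seg 4 [326.6°–360°] cycloidal, h=17: θ=334.6° here. β=8, B=33.4. 17·(0.2395 − sin(2π·0.2395)/(2π)) = 1.3721 → s = 38.3721

38.3721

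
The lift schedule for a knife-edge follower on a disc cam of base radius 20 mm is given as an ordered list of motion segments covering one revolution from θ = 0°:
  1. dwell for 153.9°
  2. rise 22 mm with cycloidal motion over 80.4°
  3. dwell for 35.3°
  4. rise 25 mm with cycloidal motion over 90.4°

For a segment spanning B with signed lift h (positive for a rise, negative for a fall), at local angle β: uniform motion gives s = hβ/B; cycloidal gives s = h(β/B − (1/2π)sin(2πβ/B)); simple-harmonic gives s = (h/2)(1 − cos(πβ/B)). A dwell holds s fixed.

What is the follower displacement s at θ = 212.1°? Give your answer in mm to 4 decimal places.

seg 1 [0°–153.9°] dwell: s stays 0.0000
seg 2 [153.9°–234.3°] cycloidal, h=22: θ=212.1° here. β=58.2, B=80.4. 22·(0.7239 − sin(2π·0.7239)/(2π)) = 19.3797 → s = 19.3797

19.3797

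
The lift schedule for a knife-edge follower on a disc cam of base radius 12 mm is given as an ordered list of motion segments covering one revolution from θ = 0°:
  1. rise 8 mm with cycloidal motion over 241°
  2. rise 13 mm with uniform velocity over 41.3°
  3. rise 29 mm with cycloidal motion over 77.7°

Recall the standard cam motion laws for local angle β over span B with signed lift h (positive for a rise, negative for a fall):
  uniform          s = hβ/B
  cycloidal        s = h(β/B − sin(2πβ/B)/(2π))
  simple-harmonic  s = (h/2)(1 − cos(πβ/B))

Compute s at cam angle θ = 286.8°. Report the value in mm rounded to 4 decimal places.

seg 1 [0°–241°] cycloidal, h=8: full span → s += 8 → s = 8.0000
seg 2 [241°–282.3°] uniform, h=13: full span → s += 13 → s = 21.0000
seg 3 [282.3°–360°] cycloidal, h=29: θ=286.8° here. β=4.5, B=77.7. 29·(0.0579 − sin(2π·0.0579)/(2π)) = 0.0368 → s = 21.0368

21.0368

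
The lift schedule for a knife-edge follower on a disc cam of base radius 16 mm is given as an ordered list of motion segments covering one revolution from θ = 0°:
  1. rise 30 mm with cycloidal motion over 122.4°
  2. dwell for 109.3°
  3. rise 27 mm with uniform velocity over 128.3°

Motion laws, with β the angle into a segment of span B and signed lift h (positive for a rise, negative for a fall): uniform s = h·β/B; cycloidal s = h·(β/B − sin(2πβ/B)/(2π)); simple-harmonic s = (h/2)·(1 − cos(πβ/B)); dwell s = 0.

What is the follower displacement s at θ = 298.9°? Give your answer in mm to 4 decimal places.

seg 1 [0°–122.4°] cycloidal, h=30: full span → s += 30 → s = 30.0000
seg 2 [122.4°–231.7°] dwell: s stays 30.0000
seg 3 [231.7°–360°] uniform, h=27: θ=298.9° here. β=67.2, B=128.3. 27·67.2/128.3 = 14.1419 → s = 44.1419

44.1419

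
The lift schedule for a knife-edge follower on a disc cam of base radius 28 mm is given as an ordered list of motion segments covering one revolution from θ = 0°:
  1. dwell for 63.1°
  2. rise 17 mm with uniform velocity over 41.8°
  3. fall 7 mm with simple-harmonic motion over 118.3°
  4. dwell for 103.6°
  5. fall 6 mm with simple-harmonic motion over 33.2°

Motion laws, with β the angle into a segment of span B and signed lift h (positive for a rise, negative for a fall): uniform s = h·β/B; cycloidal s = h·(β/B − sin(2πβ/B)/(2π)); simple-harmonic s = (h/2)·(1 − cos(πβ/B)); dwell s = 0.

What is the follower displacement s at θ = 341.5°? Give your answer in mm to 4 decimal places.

seg 1 [0°–63.1°] dwell: s stays 0.0000
seg 2 [63.1°–104.9°] uniform, h=17: full span → s += 17 → s = 17.0000
seg 3 [104.9°–223.2°] simple-harmonic, h=-7: full span → s += -7 → s = 10.0000
seg 4 [223.2°–326.8°] dwell: s stays 10.0000
seg 5 [326.8°–360°] simple-harmonic, h=-6: θ=341.5° here. β=14.7, B=33.2. -6/2·(1 − cos(π·0.4428)) = -2.4635 → s = 7.5365

7.5365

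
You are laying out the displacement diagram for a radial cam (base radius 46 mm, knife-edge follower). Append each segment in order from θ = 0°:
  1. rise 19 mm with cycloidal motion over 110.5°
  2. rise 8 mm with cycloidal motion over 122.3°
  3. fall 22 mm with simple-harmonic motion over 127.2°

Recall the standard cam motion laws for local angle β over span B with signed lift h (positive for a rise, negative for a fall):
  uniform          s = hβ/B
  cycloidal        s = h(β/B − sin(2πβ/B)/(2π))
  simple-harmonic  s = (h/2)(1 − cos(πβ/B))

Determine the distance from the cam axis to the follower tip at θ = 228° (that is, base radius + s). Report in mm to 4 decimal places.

seg 1 [0°–110.5°] cycloidal, h=19: full span → s += 19 → s = 19.0000
seg 2 [110.5°–232.8°] cycloidal, h=8: θ=228° here. β=117.5, B=122.3. 8·(0.9608 − sin(2π·0.9608)/(2π)) = 7.9968 → s = 26.9968
radial distance = base radius + s = 46 + 26.9968 = 72.9968

72.9968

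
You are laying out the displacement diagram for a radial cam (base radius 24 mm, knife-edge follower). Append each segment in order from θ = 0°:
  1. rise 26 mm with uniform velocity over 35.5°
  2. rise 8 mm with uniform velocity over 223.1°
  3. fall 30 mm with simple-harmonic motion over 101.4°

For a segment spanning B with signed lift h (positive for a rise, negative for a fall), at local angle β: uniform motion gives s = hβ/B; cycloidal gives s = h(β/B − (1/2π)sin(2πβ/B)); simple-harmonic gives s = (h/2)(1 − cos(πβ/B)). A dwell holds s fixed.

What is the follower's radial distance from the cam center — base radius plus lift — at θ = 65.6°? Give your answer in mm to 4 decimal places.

seg 1 [0°–35.5°] uniform, h=26: full span → s += 26 → s = 26.0000
seg 2 [35.5°–258.6°] uniform, h=8: θ=65.6° here. β=30.1, B=223.1. 8·30.1/223.1 = 1.0793 → s = 27.0793
radial distance = base radius + s = 24 + 27.0793 = 51.0793

51.0793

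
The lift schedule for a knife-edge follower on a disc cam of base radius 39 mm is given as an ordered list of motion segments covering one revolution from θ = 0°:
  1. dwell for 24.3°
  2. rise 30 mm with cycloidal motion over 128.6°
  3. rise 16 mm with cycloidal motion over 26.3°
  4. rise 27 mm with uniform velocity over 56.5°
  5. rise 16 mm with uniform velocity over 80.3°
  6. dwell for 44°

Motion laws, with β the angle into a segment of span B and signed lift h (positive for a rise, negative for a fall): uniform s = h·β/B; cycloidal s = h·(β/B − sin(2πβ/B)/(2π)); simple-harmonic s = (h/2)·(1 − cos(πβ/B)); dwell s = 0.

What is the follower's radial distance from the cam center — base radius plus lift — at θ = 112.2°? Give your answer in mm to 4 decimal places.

seg 1 [0°–24.3°] dwell: s stays 0.0000
seg 2 [24.3°–152.9°] cycloidal, h=30: θ=112.2° here. β=87.9, B=128.6. 30·(0.6835 − sin(2π·0.6835)/(2π)) = 24.8695 → s = 24.8695
radial distance = base radius + s = 39 + 24.8695 = 63.8695

63.8695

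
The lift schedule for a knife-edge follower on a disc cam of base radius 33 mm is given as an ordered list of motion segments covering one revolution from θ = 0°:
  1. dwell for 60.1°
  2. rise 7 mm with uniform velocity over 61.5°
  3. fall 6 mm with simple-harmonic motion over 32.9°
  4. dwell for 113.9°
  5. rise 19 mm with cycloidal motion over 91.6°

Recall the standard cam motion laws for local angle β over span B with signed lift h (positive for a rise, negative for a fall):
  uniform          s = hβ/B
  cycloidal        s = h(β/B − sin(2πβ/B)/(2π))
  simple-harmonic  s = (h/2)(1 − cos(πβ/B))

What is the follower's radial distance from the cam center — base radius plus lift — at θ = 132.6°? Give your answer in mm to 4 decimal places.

seg 1 [0°–60.1°] dwell: s stays 0.0000
seg 2 [60.1°–121.6°] uniform, h=7: full span → s += 7 → s = 7.0000
seg 3 [121.6°–154.5°] simple-harmonic, h=-6: θ=132.6° here. β=11, B=32.9. -6/2·(1 − cos(π·0.3343)) = -1.5083 → s = 5.4917
radial distance = base radius + s = 33 + 5.4917 = 38.4917

38.4917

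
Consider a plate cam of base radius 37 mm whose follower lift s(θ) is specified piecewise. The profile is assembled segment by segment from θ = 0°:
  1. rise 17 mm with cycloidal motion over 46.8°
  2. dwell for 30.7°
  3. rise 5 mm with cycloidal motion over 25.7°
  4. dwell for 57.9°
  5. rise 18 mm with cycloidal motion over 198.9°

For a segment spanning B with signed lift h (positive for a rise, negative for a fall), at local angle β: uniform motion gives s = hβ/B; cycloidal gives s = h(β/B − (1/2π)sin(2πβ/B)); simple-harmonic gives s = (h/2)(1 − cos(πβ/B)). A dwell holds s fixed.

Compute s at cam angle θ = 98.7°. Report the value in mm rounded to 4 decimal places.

seg 1 [0°–46.8°] cycloidal, h=17: full span → s += 17 → s = 17.0000
seg 2 [46.8°–77.5°] dwell: s stays 17.0000
seg 3 [77.5°–103.2°] cycloidal, h=5: θ=98.7° here. β=21.2, B=25.7. 5·(0.8249 − sin(2π·0.8249)/(2π)) = 4.8338 → s = 21.8338

21.8338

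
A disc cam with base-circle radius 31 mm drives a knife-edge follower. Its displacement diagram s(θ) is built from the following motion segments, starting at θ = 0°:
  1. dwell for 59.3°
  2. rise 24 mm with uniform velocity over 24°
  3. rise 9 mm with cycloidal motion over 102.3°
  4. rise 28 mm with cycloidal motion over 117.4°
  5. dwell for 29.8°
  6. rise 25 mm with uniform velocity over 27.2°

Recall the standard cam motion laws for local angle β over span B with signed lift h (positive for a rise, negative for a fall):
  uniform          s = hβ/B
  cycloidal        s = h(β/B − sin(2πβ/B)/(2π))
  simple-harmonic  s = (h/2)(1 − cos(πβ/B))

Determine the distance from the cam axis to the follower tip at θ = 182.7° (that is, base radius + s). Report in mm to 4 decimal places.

seg 1 [0°–59.3°] dwell: s stays 0.0000
seg 2 [59.3°–83.3°] uniform, h=24: full span → s += 24 → s = 24.0000
seg 3 [83.3°–185.6°] cycloidal, h=9: θ=182.7° here. β=99.4, B=102.3. 9·(0.9717 − sin(2π·0.9717)/(2π)) = 8.9987 → s = 32.9987
radial distance = base radius + s = 31 + 32.9987 = 63.9987

63.9987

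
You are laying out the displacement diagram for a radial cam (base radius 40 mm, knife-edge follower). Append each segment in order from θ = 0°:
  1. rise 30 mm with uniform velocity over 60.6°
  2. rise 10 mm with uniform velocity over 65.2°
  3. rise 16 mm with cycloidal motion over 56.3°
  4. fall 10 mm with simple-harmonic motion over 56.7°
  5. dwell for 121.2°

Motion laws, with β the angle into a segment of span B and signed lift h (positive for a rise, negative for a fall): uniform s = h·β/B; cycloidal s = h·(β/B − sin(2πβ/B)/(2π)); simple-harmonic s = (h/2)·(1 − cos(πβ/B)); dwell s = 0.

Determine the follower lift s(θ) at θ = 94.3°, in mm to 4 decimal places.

seg 1 [0°–60.6°] uniform, h=30: full span → s += 30 → s = 30.0000
seg 2 [60.6°–125.8°] uniform, h=10: θ=94.3° here. β=33.7, B=65.2. 10·33.7/65.2 = 5.1687 → s = 35.1687

35.1687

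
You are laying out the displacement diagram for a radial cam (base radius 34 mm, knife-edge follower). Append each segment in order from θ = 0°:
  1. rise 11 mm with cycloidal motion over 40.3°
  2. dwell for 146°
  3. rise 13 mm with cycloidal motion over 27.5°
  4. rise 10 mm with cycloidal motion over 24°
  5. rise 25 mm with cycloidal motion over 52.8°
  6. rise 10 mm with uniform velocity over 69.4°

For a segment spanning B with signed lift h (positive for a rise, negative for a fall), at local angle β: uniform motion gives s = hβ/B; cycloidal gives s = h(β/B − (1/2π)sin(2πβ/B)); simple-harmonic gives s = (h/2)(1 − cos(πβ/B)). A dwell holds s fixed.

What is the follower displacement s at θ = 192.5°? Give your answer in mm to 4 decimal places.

seg 1 [0°–40.3°] cycloidal, h=11: full span → s += 11 → s = 11.0000
seg 2 [40.3°–186.3°] dwell: s stays 11.0000
seg 3 [186.3°–213.8°] cycloidal, h=13: θ=192.5° here. β=6.2, B=27.5. 13·(0.2255 − sin(2π·0.2255)/(2π)) = 0.8865 → s = 11.8865

11.8865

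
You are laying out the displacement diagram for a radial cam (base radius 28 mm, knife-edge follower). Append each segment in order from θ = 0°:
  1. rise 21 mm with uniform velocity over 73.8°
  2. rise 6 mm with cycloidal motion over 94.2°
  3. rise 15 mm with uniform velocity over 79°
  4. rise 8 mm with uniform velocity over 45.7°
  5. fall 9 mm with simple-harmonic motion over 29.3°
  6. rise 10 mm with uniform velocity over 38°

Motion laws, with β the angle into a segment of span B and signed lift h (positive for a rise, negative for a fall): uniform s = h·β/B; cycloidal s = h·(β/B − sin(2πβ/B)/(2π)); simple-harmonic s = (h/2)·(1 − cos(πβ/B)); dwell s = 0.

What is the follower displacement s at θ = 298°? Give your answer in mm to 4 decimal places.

seg 1 [0°–73.8°] uniform, h=21: full span → s += 21 → s = 21.0000
seg 2 [73.8°–168°] cycloidal, h=6: full span → s += 6 → s = 27.0000
seg 3 [168°–247°] uniform, h=15: full span → s += 15 → s = 42.0000
seg 4 [247°–292.7°] uniform, h=8: full span → s += 8 → s = 50.0000
seg 5 [292.7°–322°] simple-harmonic, h=-9: θ=298° here. β=5.3, B=29.3. -9/2·(1 − cos(π·0.1809)) = -0.7073 → s = 49.2927

49.2927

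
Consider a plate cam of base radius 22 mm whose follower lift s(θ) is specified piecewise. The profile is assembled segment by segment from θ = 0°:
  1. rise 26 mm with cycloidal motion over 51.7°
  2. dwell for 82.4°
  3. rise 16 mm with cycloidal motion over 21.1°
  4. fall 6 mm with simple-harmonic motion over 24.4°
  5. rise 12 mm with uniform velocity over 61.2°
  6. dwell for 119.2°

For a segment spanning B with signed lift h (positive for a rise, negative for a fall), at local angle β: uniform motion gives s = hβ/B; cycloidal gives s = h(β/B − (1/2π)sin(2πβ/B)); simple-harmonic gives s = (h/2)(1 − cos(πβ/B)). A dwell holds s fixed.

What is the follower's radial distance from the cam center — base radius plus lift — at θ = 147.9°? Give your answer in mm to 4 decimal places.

seg 1 [0°–51.7°] cycloidal, h=26: full span → s += 26 → s = 26.0000
seg 2 [51.7°–134.1°] dwell: s stays 26.0000
seg 3 [134.1°–155.2°] cycloidal, h=16: θ=147.9° here. β=13.8, B=21.1. 16·(0.6540 − sin(2π·0.6540)/(2π)) = 12.5618 → s = 38.5618
radial distance = base radius + s = 22 + 38.5618 = 60.5618

60.5618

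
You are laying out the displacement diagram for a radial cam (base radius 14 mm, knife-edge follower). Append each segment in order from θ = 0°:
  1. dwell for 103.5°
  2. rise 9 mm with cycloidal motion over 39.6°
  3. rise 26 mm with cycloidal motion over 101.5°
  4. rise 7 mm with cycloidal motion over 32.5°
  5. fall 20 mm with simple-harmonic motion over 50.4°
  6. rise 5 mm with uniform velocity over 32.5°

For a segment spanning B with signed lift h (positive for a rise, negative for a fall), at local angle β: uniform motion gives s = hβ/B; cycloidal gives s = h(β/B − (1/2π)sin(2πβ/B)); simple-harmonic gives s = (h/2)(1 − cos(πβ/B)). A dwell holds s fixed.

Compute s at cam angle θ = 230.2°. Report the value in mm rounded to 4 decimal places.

seg 1 [0°–103.5°] dwell: s stays 0.0000
seg 2 [103.5°–143.1°] cycloidal, h=9: full span → s += 9 → s = 9.0000
seg 3 [143.1°–244.6°] cycloidal, h=26: θ=230.2° here. β=87.1, B=101.5. 26·(0.8581 − sin(2π·0.8581)/(2π)) = 25.5305 → s = 34.5305

34.5305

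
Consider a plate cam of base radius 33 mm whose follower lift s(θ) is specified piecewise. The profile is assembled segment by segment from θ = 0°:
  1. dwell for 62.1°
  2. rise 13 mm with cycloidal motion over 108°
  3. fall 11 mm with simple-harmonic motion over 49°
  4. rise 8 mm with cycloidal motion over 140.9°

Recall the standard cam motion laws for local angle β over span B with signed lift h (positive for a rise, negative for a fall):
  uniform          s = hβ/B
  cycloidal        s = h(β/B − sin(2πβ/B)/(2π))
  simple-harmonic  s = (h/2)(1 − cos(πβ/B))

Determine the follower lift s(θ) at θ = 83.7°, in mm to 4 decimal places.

seg 1 [0°–62.1°] dwell: s stays 0.0000
seg 2 [62.1°–170.1°] cycloidal, h=13: θ=83.7° here. β=21.6, B=108. 13·(0.2000 − sin(2π·0.2000)/(2π)) = 0.6323 → s = 0.6323

0.6323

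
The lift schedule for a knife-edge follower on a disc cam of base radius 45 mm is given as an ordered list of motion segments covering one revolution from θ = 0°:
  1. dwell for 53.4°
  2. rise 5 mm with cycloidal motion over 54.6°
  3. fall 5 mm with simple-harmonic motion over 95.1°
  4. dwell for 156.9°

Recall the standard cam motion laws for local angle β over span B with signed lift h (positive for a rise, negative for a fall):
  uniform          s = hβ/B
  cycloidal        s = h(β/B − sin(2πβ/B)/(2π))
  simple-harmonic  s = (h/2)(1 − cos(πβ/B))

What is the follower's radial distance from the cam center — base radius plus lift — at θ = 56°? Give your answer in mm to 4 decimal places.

seg 1 [0°–53.4°] dwell: s stays 0.0000
seg 2 [53.4°–108°] cycloidal, h=5: θ=56° here. β=2.6, B=54.6. 5·(0.0476 − sin(2π·0.0476)/(2π)) = 0.0035 → s = 0.0035
radial distance = base radius + s = 45 + 0.0035 = 45.0035

45.0035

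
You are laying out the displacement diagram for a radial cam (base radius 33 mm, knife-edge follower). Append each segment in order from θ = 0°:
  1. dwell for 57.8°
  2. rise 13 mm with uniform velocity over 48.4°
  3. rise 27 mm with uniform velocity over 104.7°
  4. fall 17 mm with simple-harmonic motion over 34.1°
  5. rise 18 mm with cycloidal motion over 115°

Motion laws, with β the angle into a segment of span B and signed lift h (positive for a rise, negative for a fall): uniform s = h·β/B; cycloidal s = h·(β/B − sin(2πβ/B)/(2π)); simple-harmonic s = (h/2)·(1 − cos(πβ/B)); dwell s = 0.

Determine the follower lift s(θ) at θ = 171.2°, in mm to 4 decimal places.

seg 1 [0°–57.8°] dwell: s stays 0.0000
seg 2 [57.8°–106.2°] uniform, h=13: full span → s += 13 → s = 13.0000
seg 3 [106.2°–210.9°] uniform, h=27: θ=171.2° here. β=65, B=104.7. 27·65/104.7 = 16.7622 → s = 29.7622

29.7622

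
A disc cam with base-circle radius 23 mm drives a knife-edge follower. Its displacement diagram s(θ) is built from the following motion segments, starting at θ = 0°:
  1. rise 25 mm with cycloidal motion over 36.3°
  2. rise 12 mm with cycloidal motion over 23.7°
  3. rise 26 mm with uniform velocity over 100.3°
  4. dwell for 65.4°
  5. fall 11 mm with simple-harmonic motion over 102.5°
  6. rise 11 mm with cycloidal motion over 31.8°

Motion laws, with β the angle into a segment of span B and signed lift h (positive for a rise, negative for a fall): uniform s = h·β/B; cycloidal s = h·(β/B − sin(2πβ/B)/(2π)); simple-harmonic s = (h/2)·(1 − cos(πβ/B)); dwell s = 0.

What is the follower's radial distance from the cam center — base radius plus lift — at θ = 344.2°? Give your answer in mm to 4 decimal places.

seg 1 [0°–36.3°] cycloidal, h=25: full span → s += 25 → s = 25.0000
seg 2 [36.3°–60°] cycloidal, h=12: full span → s += 12 → s = 37.0000
seg 3 [60°–160.3°] uniform, h=26: full span → s += 26 → s = 63.0000
seg 4 [160.3°–225.7°] dwell: s stays 63.0000
seg 5 [225.7°–328.2°] simple-harmonic, h=-11: full span → s += -11 → s = 52.0000
seg 6 [328.2°–360°] cycloidal, h=11: θ=344.2° here. β=16, B=31.8. 11·(0.5031 − sin(2π·0.5031)/(2π)) = 5.5692 → s = 57.5692
radial distance = base radius + s = 23 + 57.5692 = 80.5692

80.5692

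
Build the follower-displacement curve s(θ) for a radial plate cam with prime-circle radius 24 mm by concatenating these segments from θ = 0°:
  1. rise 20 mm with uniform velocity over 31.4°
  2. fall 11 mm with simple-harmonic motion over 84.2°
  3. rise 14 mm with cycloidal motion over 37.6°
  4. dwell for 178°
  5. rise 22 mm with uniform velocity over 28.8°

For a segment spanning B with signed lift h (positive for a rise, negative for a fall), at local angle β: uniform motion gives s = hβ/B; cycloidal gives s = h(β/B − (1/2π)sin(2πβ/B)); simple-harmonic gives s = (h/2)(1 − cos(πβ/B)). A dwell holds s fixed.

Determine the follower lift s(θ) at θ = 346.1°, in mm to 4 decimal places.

seg 1 [0°–31.4°] uniform, h=20: full span → s += 20 → s = 20.0000
seg 2 [31.4°–115.6°] simple-harmonic, h=-11: full span → s += -11 → s = 9.0000
seg 3 [115.6°–153.2°] cycloidal, h=14: full span → s += 14 → s = 23.0000
seg 4 [153.2°–331.2°] dwell: s stays 23.0000
seg 5 [331.2°–360°] uniform, h=22: θ=346.1° here. β=14.9, B=28.8. 22·14.9/28.8 = 11.3819 → s = 34.3819

34.3819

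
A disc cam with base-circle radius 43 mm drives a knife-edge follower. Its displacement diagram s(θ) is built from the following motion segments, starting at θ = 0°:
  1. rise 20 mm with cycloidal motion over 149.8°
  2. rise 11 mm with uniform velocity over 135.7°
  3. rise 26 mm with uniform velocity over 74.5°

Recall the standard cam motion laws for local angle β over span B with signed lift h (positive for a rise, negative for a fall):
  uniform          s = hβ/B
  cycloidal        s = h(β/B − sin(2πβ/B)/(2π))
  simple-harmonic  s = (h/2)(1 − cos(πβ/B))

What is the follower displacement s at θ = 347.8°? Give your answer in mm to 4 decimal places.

seg 1 [0°–149.8°] cycloidal, h=20: full span → s += 20 → s = 20.0000
seg 2 [149.8°–285.5°] uniform, h=11: full span → s += 11 → s = 31.0000
seg 3 [285.5°–360°] uniform, h=26: θ=347.8° here. β=62.3, B=74.5. 26·62.3/74.5 = 21.7423 → s = 52.7423

52.7423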